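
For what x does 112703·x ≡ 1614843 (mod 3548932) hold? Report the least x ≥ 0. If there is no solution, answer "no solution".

First find gcd(112703, 3548932):
3548932 = 31·112703 + 55139
112703 = 2·55139 + 2425
55139 = 22·2425 + 1789
2425 = 1·1789 + 636
1789 = 2·636 + 517
636 = 1·517 + 119
517 = 4·119 + 41
119 = 2·41 + 37
41 = 1·37 + 4
37 = 9·4 + 1
4 = 4·1 + 0
gcd = 1, so a unique solution mod 3548932 exists.
Back-substitute for the Bézout coefficients:
1 = 37 − 9·4
1 = −9·41 + 10·37
1 = 10·119 − 29·41
1 = −29·517 + 126·119
1 = 126·636 − 155·517
1 = −155·1789 + 436·636
1 = 436·2425 − 591·1789
1 = −591·55139 + 13438·2425
1 = 13438·112703 − 27467·55139
1 = −27467·3548932 + 864915·112703
So 112703·(864915) ≡ 1 (mod 3548932), giving 112703⁻¹ ≡ 864915.
x ≡ 112703⁻¹·1614843 ≡ 864915·1614843 ≡ 2000085 (mod 3548932).

2000085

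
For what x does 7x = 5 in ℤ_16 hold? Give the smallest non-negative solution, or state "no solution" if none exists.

First find gcd(7, 16):
16 = 2×7 + 2
7 = 3×2 + 1
2 = 2×1 + 0
gcd = 1, so a unique solution mod 16 exists.
Back-substitute for the Bézout coefficients:
1 = 7 − 3·2
1 = −3·16 + 7·7
So 7·(7) ≡ 1 (mod 16), giving 7⁻¹ ≡ 7.
x ≡ 7⁻¹·5 ≡ 7·5 ≡ 3 (mod 16).

3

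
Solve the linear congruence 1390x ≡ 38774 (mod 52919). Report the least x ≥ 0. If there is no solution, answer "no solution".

7033

First find gcd(1390, 52919):
52919 = 38×1390 + 99
1390 = 14×99 + 4
99 = 24×4 + 3
4 = 1×3 + 1
3 = 3×1 + 0
gcd = 1, so a unique solution mod 52919 exists.
Back-substitute for the Bézout coefficients:
1 = 4 − 3
1 = −99 + 25·4
1 = 25·1390 − 351·99
1 = −351·52919 + 13363·1390
So 1390·(13363) ≡ 1 (mod 52919), giving 1390⁻¹ ≡ 13363.
x ≡ 1390⁻¹·38774 ≡ 13363·38774 ≡ 7033 (mod 52919).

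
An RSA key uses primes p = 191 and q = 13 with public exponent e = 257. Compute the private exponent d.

φ(n) = (p−1)(q−1) = 190·12 = 2280.
Need d with 257·d ≡ 1 (mod 2280). Apply the extended Euclidean algorithm:
2280 = 8·257 + 224
257 = 1·224 + 33
224 = 6·33 + 26
33 = 1·26 + 7
26 = 3·7 + 5
7 = 1·5 + 2
5 = 2·2 + 1
2 = 2·1 + 0
Back-substitute:
1 = 5 − 2·2
1 = −2·7 + 3·5
1 = 3·26 − 11·7
1 = −11·33 + 14·26
1 = 14·224 − 95·33
1 = −95·257 + 109·224
1 = 109·2280 − 967·257
So 257·(-967) ≡ 1 (mod 2280), hence d ≡ -967 ≡ 1313 (mod 2280).

1313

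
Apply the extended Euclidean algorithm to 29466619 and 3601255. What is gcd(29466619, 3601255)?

Apply Euclid's algorithm to 29466619 and 3601255:
29466619 = 8×3601255 + 656579
3601255 = 5×656579 + 318360
656579 = 2×318360 + 19859
318360 = 16×19859 + 616
19859 = 32×616 + 147
616 = 4×147 + 28
147 = 5×28 + 7
28 = 4×7 + 0
gcd(29466619, 3601255) = 7.
Back-substituting:
7 = 147 − 5·28
7 = −5·616 + 21·147
7 = 21·19859 − 677·616
7 = −677·318360 + 10853·19859
7 = 10853·656579 − 22383·318360
7 = −22383·3601255 + 122768·656579
7 = 122768·29466619 − 1004527·3601255
So 7 = (122768)·29466619 + (-1004527)·3601255.

7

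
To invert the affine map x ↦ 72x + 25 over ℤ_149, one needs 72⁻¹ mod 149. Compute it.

89

Apply the Euclidean algorithm to 149 and 72:
149 = 2*72 + 5
72 = 14*5 + 2
5 = 2*2 + 1
2 = 2*1 + 0
The gcd is 1. Working backward:
1 = 5 − 2·2
1 = −2·72 + 29·5
1 = 29·149 − 60·72
Thus 72·(-60) ≡ 1 (mod 149); reducing, -60 mod 149 = 89.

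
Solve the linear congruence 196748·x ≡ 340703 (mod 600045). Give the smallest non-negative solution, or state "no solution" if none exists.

306316

First find gcd(196748, 600045):
600045 = 3×196748 + 9801
196748 = 20×9801 + 728
9801 = 13×728 + 337
728 = 2×337 + 54
337 = 6×54 + 13
54 = 4×13 + 2
13 = 6×2 + 1
2 = 2×1 + 0
gcd = 1, so a unique solution mod 600045 exists.
Back-substitute for the Bézout coefficients:
1 = 13 − 6·2
1 = −6·54 + 25·13
1 = 25·337 − 156·54
1 = −156·728 + 337·337
1 = 337·9801 − 4537·728
1 = −4537·196748 + 91077·9801
1 = 91077·600045 − 277768·196748
So 196748·(-277768) ≡ 1 (mod 600045), giving 196748⁻¹ ≡ 322277.
x ≡ 196748⁻¹·340703 ≡ 322277·340703 ≡ 306316 (mod 600045).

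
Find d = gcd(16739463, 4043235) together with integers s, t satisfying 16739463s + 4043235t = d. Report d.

3

Euclidean algorithm:
16739463 = 4·4043235 + 566523
4043235 = 7·566523 + 77574
566523 = 7·77574 + 23505
77574 = 3·23505 + 7059
23505 = 3·7059 + 2328
7059 = 3·2328 + 75
2328 = 31·75 + 3
75 = 25·3 + 0
gcd(16739463, 4043235) = 3.
Working backward:
3 = 2328 − 31·75
3 = −31·7059 + 94·2328
3 = 94·23505 − 313·7059
3 = −313·77574 + 1033·23505
3 = 1033·566523 − 7544·77574
3 = −7544·4043235 + 53841·566523
3 = 53841·16739463 − 222908·4043235
So 3 = (53841)·16739463 + (-222908)·4043235.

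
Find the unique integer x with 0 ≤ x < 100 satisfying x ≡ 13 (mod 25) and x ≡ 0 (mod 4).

88

Write x = 13 + 25·k. Then 25·k ≡ 0 − 13 ≡ 3 (mod 4).
Need 25⁻¹ mod 4. Extended Euclid on (4, 1):
4 = 4·1 + 0
25⁻¹ ≡ 1 (mod 4), so k ≡ 1·3 ≡ 3 (mod 4).
x = 13 + 25·3 = 88.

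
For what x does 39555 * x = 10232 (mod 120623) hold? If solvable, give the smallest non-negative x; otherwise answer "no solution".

7993

First find gcd(39555, 120623):
120623 = 3×39555 + 1958
39555 = 20×1958 + 395
1958 = 4×395 + 378
395 = 1×378 + 17
378 = 22×17 + 4
17 = 4×4 + 1
4 = 4×1 + 0
gcd = 1, so a unique solution mod 120623 exists.
Back-substitute for the Bézout coefficients:
1 = 17 − 4·4
1 = −4·378 + 89·17
1 = 89·395 − 93·378
1 = −93·1958 + 461·395
1 = 461·39555 − 9313·1958
1 = −9313·120623 + 28400·39555
So 39555·(28400) ≡ 1 (mod 120623), giving 39555⁻¹ ≡ 28400.
x ≡ 39555⁻¹·10232 ≡ 28400·10232 ≡ 7993 (mod 120623).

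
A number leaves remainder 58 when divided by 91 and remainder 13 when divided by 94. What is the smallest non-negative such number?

Write x = 58 + 91·k. Then 91·k ≡ 13 − 58 ≡ 49 (mod 94).
Need 91⁻¹ mod 94. Extended Euclid on (94, 91):
94 = 1·91 + 3
91 = 30·3 + 1
3 = 3·1 + 0
Back-substitute:
1 = 91 − 30·3
1 = −30·94 + 31·91
91⁻¹ ≡ 31 (mod 94), so k ≡ 31·49 ≡ 15 (mod 94).
x = 58 + 91·15 = 1423.

1423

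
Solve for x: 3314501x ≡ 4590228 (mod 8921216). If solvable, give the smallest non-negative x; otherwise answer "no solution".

First find gcd(3314501, 8921216):
8921216 = 2*3314501 + 2292214
3314501 = 1*2292214 + 1022287
2292214 = 2*1022287 + 247640
1022287 = 4*247640 + 31727
247640 = 7*31727 + 25551
31727 = 1*25551 + 6176
25551 = 4*6176 + 847
6176 = 7*847 + 247
847 = 3*247 + 106
247 = 2*106 + 35
106 = 3*35 + 1
35 = 35*1 + 0
gcd = 1, so a unique solution mod 8921216 exists.
Back-substitute for the Bézout coefficients:
1 = 106 − 3·35
1 = −3·247 + 7·106
1 = 7·847 − 24·247
1 = −24·6176 + 175·847
1 = 175·25551 − 724·6176
1 = −724·31727 + 899·25551
1 = 899·247640 − 7017·31727
1 = −7017·1022287 + 28967·247640
1 = 28967·2292214 − 64951·1022287
1 = −64951·3314501 + 93918·2292214
1 = 93918·8921216 − 252787·3314501
So 3314501·(-252787) ≡ 1 (mod 8921216), giving 3314501⁻¹ ≡ 8668429.
x ≡ 3314501⁻¹·4590228 ≡ 8668429·4590228 ≡ 5836036 (mod 8921216).

5836036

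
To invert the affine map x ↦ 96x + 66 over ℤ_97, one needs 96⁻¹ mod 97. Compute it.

96

Extended Euclidean algorithm:
97 = 1·96 + 1
96 = 96·1 + 0
The gcd is 1. Working backward:
1 = 97 − 96
Thus 96·(-1) ≡ 1 (mod 97); reducing, -1 mod 97 = 96.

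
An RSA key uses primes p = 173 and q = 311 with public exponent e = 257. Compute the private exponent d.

φ(n) = (p−1)(q−1) = 172·310 = 53320.
Need d with 257·d ≡ 1 (mod 53320). Apply the extended Euclidean algorithm:
53320 = 207*257 + 121
257 = 2*121 + 15
121 = 8*15 + 1
15 = 15*1 + 0
Back-substitute:
1 = 121 − 8·15
1 = −8·257 + 17·121
1 = 17·53320 − 3527·257
So 257·(-3527) ≡ 1 (mod 53320), hence d ≡ -3527 ≡ 49793 (mod 53320).

49793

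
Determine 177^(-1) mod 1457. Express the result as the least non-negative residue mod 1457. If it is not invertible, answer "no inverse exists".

Apply the Euclidean algorithm to 1457 and 177:
1457 = 8*177 + 41
177 = 4*41 + 13
41 = 3*13 + 2
13 = 6*2 + 1
2 = 2*1 + 0
Since gcd(177, 1457) = 1, back-substitute to write 1 as a combination:
1 = 13 − 6·2
1 = −6·41 + 19·13
1 = 19·177 − 82·41
1 = −82·1457 + 675·177
So 177·675 ≡ 1 (mod 1457).

675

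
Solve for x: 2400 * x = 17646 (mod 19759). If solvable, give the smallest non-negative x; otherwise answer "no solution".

14876

First find gcd(2400, 19759):
19759 = 8×2400 + 559
2400 = 4×559 + 164
559 = 3×164 + 67
164 = 2×67 + 30
67 = 2×30 + 7
30 = 4×7 + 2
7 = 3×2 + 1
2 = 2×1 + 0
gcd = 1, so a unique solution mod 19759 exists.
Back-substitute for the Bézout coefficients:
1 = 7 − 3·2
1 = −3·30 + 13·7
1 = 13·67 − 29·30
1 = −29·164 + 71·67
1 = 71·559 − 242·164
1 = −242·2400 + 1039·559
1 = 1039·19759 − 8554·2400
So 2400·(-8554) ≡ 1 (mod 19759), giving 2400⁻¹ ≡ 11205.
x ≡ 2400⁻¹·17646 ≡ 11205·17646 ≡ 14876 (mod 19759).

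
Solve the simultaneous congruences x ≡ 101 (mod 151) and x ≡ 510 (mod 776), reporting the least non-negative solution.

57934

Write x = 101 + 151·k. Then 151·k ≡ 510 − 101 ≡ 409 (mod 776).
Need 151⁻¹ mod 776. Extended Euclid on (776, 151):
776 = 5×151 + 21
151 = 7×21 + 4
21 = 5×4 + 1
4 = 4×1 + 0
Back-substitute:
1 = 21 − 5·4
1 = −5·151 + 36·21
1 = 36·776 − 185·151
151⁻¹ ≡ 591 (mod 776), so k ≡ 591·409 ≡ 383 (mod 776).
x = 101 + 151·383 = 57934.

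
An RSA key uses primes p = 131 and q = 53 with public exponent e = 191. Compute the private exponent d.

991

φ(n) = (p−1)(q−1) = 130·52 = 6760.
Need d with 191·d ≡ 1 (mod 6760). Apply the extended Euclidean algorithm:
6760 = 35×191 + 75
191 = 2×75 + 41
75 = 1×41 + 34
41 = 1×34 + 7
34 = 4×7 + 6
7 = 1×6 + 1
6 = 6×1 + 0
Back-substitute:
1 = 7 − 6
1 = −34 + 5·7
1 = 5·41 − 6·34
1 = −6·75 + 11·41
1 = 11·191 − 28·75
1 = −28·6760 + 991·191
So 191·991 ≡ 1 (mod 6760), hence d = 991.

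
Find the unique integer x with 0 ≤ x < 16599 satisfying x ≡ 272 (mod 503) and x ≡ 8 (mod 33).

Write x = 272 + 503·k. Then 503·k ≡ 8 − 272 ≡ 0 (mod 33).
Need 503⁻¹ mod 33. Extended Euclid on (33, 8):
33 = 4·8 + 1
8 = 8·1 + 0
Back-substitute:
1 = 33 − 4·8
503⁻¹ ≡ 29 (mod 33), so k ≡ 29·0 ≡ 0 (mod 33).
x = 272 + 503·0 = 272.

272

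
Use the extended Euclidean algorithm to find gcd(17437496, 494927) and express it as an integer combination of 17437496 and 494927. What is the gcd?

1

Repeated division:
17437496 = 35*494927 + 115051
494927 = 4*115051 + 34723
115051 = 3*34723 + 10882
34723 = 3*10882 + 2077
10882 = 5*2077 + 497
2077 = 4*497 + 89
497 = 5*89 + 52
89 = 1*52 + 37
52 = 1*37 + 15
37 = 2*15 + 7
15 = 2*7 + 1
7 = 7*1 + 0
gcd(17437496, 494927) = 1.
Working backward:
1 = 15 − 2·7
1 = −2·37 + 5·15
1 = 5·52 − 7·37
1 = −7·89 + 12·52
1 = 12·497 − 67·89
1 = −67·2077 + 280·497
1 = 280·10882 − 1467·2077
1 = −1467·34723 + 4681·10882
1 = 4681·115051 − 15510·34723
1 = −15510·494927 + 66721·115051
1 = 66721·17437496 − 2350745·494927
So 1 = (66721)·17437496 + (-2350745)·494927.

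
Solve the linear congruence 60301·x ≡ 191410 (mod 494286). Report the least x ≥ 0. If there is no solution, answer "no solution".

430738

First find gcd(60301, 494286):
494286 = 8·60301 + 11878
60301 = 5·11878 + 911
11878 = 13·911 + 35
911 = 26·35 + 1
35 = 35·1 + 0
gcd = 1, so a unique solution mod 494286 exists.
Back-substitute for the Bézout coefficients:
1 = 911 − 26·35
1 = −26·11878 + 339·911
1 = 339·60301 − 1721·11878
1 = −1721·494286 + 14107·60301
So 60301·(14107) ≡ 1 (mod 494286), giving 60301⁻¹ ≡ 14107.
x ≡ 60301⁻¹·191410 ≡ 14107·191410 ≡ 430738 (mod 494286).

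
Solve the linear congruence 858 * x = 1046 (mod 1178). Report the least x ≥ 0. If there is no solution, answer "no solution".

317

First find gcd(858, 1178):
1178 = 1×858 + 320
858 = 2×320 + 218
320 = 1×218 + 102
218 = 2×102 + 14
102 = 7×14 + 4
14 = 3×4 + 2
4 = 2×2 + 0
gcd = 2 and 2 | 1046, so solutions exist. Divide through by 2: 429x ≡ 523 (mod 589).
Now find 429⁻¹ mod 589:
589 = 1·429 + 160
429 = 2·160 + 109
160 = 1·109 + 51
109 = 2·51 + 7
51 = 7·7 + 2
7 = 3·2 + 1
2 = 2·1 + 0
Back-substitute:
1 = 7 − 3·2
1 = −3·51 + 22·7
1 = 22·109 − 47·51
1 = −47·160 + 69·109
1 = 69·429 − 185·160
1 = −185·589 + 254·429
So 429⁻¹ ≡ 254 (mod 589).
Then x ≡ 254·523 ≡ 317 (mod 589); the smallest non-negative solution is x = 317.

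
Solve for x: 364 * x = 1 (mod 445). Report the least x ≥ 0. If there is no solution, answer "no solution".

First find gcd(364, 445):
445 = 1·364 + 81
364 = 4·81 + 40
81 = 2·40 + 1
40 = 40·1 + 0
gcd = 1, so a unique solution mod 445 exists.
Back-substitute for the Bézout coefficients:
1 = 81 − 2·40
1 = −2·364 + 9·81
1 = 9·445 − 11·364
So 364·(-11) ≡ 1 (mod 445), giving 364⁻¹ ≡ 434.
x ≡ 364⁻¹·1 ≡ 434·1 ≡ 434 (mod 445).

434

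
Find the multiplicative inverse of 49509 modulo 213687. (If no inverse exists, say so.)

no inverse exists

Euclidean algorithm on 213687, 49509:
213687 = 4×49509 + 15651
49509 = 3×15651 + 2556
15651 = 6×2556 + 315
2556 = 8×315 + 36
315 = 8×36 + 27
36 = 1×27 + 9
27 = 3×9 + 0
Since gcd = 9 > 1, 49509 is not a unit mod 213687.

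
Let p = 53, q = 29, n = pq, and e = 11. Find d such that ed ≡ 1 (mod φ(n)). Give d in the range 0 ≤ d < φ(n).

1059

φ(n) = (p−1)(q−1) = 52·28 = 1456.
Need d with 11·d ≡ 1 (mod 1456). Apply the extended Euclidean algorithm:
1456 = 132*11 + 4
11 = 2*4 + 3
4 = 1*3 + 1
3 = 3*1 + 0
Back-substitute:
1 = 4 − 3
1 = −11 + 3·4
1 = 3·1456 − 397·11
So 11·(-397) ≡ 1 (mod 1456), hence d ≡ -397 ≡ 1059 (mod 1456).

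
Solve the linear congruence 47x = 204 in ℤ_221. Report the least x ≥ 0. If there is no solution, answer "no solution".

136

First find gcd(47, 221):
221 = 4*47 + 33
47 = 1*33 + 14
33 = 2*14 + 5
14 = 2*5 + 4
5 = 1*4 + 1
4 = 4*1 + 0
gcd = 1, so a unique solution mod 221 exists.
Back-substitute for the Bézout coefficients:
1 = 5 − 4
1 = −14 + 3·5
1 = 3·33 − 7·14
1 = −7·47 + 10·33
1 = 10·221 − 47·47
So 47·(-47) ≡ 1 (mod 221), giving 47⁻¹ ≡ 174.
x ≡ 47⁻¹·204 ≡ 174·204 ≡ 136 (mod 221).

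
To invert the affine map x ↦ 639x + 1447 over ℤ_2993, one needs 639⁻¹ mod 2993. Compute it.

Apply the Euclidean algorithm to 2993 and 639:
2993 = 4·639 + 437
639 = 1·437 + 202
437 = 2·202 + 33
202 = 6·33 + 4
33 = 8·4 + 1
4 = 4·1 + 0
The gcd is 1. Working backward:
1 = 33 − 8·4
1 = −8·202 + 49·33
1 = 49·437 − 106·202
1 = −106·639 + 155·437
1 = 155·2993 − 726·639
Thus 639·(-726) ≡ 1 (mod 2993); reducing, -726 mod 2993 = 2267.

2267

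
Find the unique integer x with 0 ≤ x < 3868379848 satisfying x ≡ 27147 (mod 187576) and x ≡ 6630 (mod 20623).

1919492355

Write x = 27147 + 187576·k. Then 187576·k ≡ 6630 − 27147 ≡ 106 (mod 20623).
Need 187576⁻¹ mod 20623. Extended Euclid on (20623, 1969):
20623 = 10×1969 + 933
1969 = 2×933 + 103
933 = 9×103 + 6
103 = 17×6 + 1
6 = 6×1 + 0
Back-substitute:
1 = 103 − 17·6
1 = −17·933 + 154·103
1 = 154·1969 − 325·933
1 = −325·20623 + 3404·1969
187576⁻¹ ≡ 3404 (mod 20623), so k ≡ 3404·106 ≡ 10233 (mod 20623).
x = 27147 + 187576·10233 = 1919492355.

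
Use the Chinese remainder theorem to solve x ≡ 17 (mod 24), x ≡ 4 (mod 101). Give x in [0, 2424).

1721

Write x = 17 + 24·k. Then 24·k ≡ 4 − 17 ≡ 88 (mod 101).
Need 24⁻¹ mod 101. Extended Euclid on (101, 24):
101 = 4×24 + 5
24 = 4×5 + 4
5 = 1×4 + 1
4 = 4×1 + 0
Back-substitute:
1 = 5 − 4
1 = −24 + 5·5
1 = 5·101 − 21·24
24⁻¹ ≡ 80 (mod 101), so k ≡ 80·88 ≡ 71 (mod 101).
x = 17 + 24·71 = 1721.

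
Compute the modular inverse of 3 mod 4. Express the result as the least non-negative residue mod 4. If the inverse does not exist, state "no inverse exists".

3

gcd(4, 3) by repeated division:
4 = 1·3 + 1
3 = 3·1 + 0
Since gcd(3, 4) = 1, back-substitute to write 1 as a combination:
1 = 4 − 3
So 3·(-1) ≡ 1 (mod 4), and -1 ≡ 3 (mod 4).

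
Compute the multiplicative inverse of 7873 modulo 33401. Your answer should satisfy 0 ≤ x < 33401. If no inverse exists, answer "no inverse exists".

gcd(33401, 7873) by repeated division:
33401 = 4×7873 + 1909
7873 = 4×1909 + 237
1909 = 8×237 + 13
237 = 18×13 + 3
13 = 4×3 + 1
3 = 3×1 + 0
Since gcd(7873, 33401) = 1, back-substitute to write 1 as a combination:
1 = 13 − 4·3
1 = −4·237 + 73·13
1 = 73·1909 − 588·237
1 = −588·7873 + 2425·1909
1 = 2425·33401 − 10288·7873
Hence 7873⁻¹ ≡ -10288 ≡ 23113 (mod 33401).

23113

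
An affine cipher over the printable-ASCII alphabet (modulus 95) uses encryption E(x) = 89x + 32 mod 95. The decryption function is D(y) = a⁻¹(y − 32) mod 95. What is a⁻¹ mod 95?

79

Extended Euclidean algorithm:
95 = 1*89 + 6
89 = 14*6 + 5
6 = 1*5 + 1
5 = 5*1 + 0
gcd = 1, so the inverse exists. Back-substitute:
1 = 6 − 5
1 = −89 + 15·6
1 = 15·95 − 16·89
Thus 89·(-16) ≡ 1 (mod 95); reducing, -16 mod 95 = 79.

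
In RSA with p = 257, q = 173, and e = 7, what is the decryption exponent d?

18871

φ(n) = (p−1)(q−1) = 256·172 = 44032.
Need d with 7·d ≡ 1 (mod 44032). Apply the extended Euclidean algorithm:
44032 = 6290×7 + 2
7 = 3×2 + 1
2 = 2×1 + 0
Back-substitute:
1 = 7 − 3·2
1 = −3·44032 + 18871·7
So 7·18871 ≡ 1 (mod 44032), hence d = 18871.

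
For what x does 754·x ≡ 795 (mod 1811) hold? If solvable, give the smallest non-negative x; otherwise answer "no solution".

First find gcd(754, 1811):
1811 = 2×754 + 303
754 = 2×303 + 148
303 = 2×148 + 7
148 = 21×7 + 1
7 = 7×1 + 0
gcd = 1, so a unique solution mod 1811 exists.
Back-substitute for the Bézout coefficients:
1 = 148 − 21·7
1 = −21·303 + 43·148
1 = 43·754 − 107·303
1 = −107·1811 + 257·754
So 754·(257) ≡ 1 (mod 1811), giving 754⁻¹ ≡ 257.
x ≡ 754⁻¹·795 ≡ 257·795 ≡ 1483 (mod 1811).

1483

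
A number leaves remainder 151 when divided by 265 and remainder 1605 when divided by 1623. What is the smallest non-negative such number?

Write x = 151 + 265·k. Then 265·k ≡ 1605 − 151 ≡ 1454 (mod 1623).
Need 265⁻¹ mod 1623. Extended Euclid on (1623, 265):
1623 = 6*265 + 33
265 = 8*33 + 1
33 = 33*1 + 0
Back-substitute:
1 = 265 − 8·33
1 = −8·1623 + 49·265
265⁻¹ ≡ 49 (mod 1623), so k ≡ 49·1454 ≡ 1457 (mod 1623).
x = 151 + 265·1457 = 386256.

386256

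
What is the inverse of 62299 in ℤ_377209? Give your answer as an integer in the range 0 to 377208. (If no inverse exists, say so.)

Extended Euclidean algorithm:
377209 = 6×62299 + 3415
62299 = 18×3415 + 829
3415 = 4×829 + 99
829 = 8×99 + 37
99 = 2×37 + 25
37 = 1×25 + 12
25 = 2×12 + 1
12 = 12×1 + 0
Since gcd(62299, 377209) = 1, back-substitute to write 1 as a combination:
1 = 25 − 2·12
1 = −2·37 + 3·25
1 = 3·99 − 8·37
1 = −8·829 + 67·99
1 = 67·3415 − 276·829
1 = −276·62299 + 5035·3415
1 = 5035·377209 − 30486·62299
Hence 62299⁻¹ ≡ -30486 ≡ 346723 (mod 377209).

346723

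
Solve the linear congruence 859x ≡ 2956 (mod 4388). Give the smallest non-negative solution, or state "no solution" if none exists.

596

First find gcd(859, 4388):
4388 = 5×859 + 93
859 = 9×93 + 22
93 = 4×22 + 5
22 = 4×5 + 2
5 = 2×2 + 1
2 = 2×1 + 0
gcd = 1, so a unique solution mod 4388 exists.
Back-substitute for the Bézout coefficients:
1 = 5 − 2·2
1 = −2·22 + 9·5
1 = 9·93 − 38·22
1 = −38·859 + 351·93
1 = 351·4388 − 1793·859
So 859·(-1793) ≡ 1 (mod 4388), giving 859⁻¹ ≡ 2595.
x ≡ 859⁻¹·2956 ≡ 2595·2956 ≡ 596 (mod 4388).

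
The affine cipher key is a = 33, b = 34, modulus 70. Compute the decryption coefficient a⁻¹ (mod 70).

Run Euclid on (70, 33):
70 = 2×33 + 4
33 = 8×4 + 1
4 = 4×1 + 0
The gcd is 1. Working backward:
1 = 33 − 8·4
1 = −8·70 + 17·33
So 33·17 ≡ 1 (mod 70).

17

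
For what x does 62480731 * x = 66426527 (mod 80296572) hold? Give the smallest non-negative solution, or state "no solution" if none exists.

First find gcd(62480731, 80296572):
80296572 = 1·62480731 + 17815841
62480731 = 3·17815841 + 9033208
17815841 = 1·9033208 + 8782633
9033208 = 1·8782633 + 250575
8782633 = 35·250575 + 12508
250575 = 20·12508 + 415
12508 = 30·415 + 58
415 = 7·58 + 9
58 = 6·9 + 4
9 = 2·4 + 1
4 = 4·1 + 0
gcd = 1, so a unique solution mod 80296572 exists.
Back-substitute for the Bézout coefficients:
1 = 9 − 2·4
1 = −2·58 + 13·9
1 = 13·415 − 93·58
1 = −93·12508 + 2803·415
1 = 2803·250575 − 56153·12508
1 = −56153·8782633 + 1968158·250575
1 = 1968158·9033208 − 2024311·8782633
1 = −2024311·17815841 + 3992469·9033208
1 = 3992469·62480731 − 14001718·17815841
1 = −14001718·80296572 + 17994187·62480731
So 62480731·(17994187) ≡ 1 (mod 80296572), giving 62480731⁻¹ ≡ 17994187.
x ≡ 62480731⁻¹·66426527 ≡ 17994187·66426527 ≡ 30559145 (mod 80296572).

30559145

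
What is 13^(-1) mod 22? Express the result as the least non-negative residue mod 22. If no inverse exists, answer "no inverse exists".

Extended Euclidean algorithm:
22 = 1·13 + 9
13 = 1·9 + 4
9 = 2·4 + 1
4 = 4·1 + 0
Since gcd(13, 22) = 1, back-substitute to write 1 as a combination:
1 = 9 − 2·4
1 = −2·13 + 3·9
1 = 3·22 − 5·13
Hence 13⁻¹ ≡ -5 ≡ 17 (mod 22).

17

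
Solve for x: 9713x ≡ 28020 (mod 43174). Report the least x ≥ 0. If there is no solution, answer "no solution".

First find gcd(9713, 43174):
43174 = 4·9713 + 4322
9713 = 2·4322 + 1069
4322 = 4·1069 + 46
1069 = 23·46 + 11
46 = 4·11 + 2
11 = 5·2 + 1
2 = 2·1 + 0
gcd = 1, so a unique solution mod 43174 exists.
Back-substitute for the Bézout coefficients:
1 = 11 − 5·2
1 = −5·46 + 21·11
1 = 21·1069 − 488·46
1 = −488·4322 + 1973·1069
1 = 1973·9713 − 4434·4322
1 = −4434·43174 + 19709·9713
So 9713·(19709) ≡ 1 (mod 43174), giving 9713⁻¹ ≡ 19709.
x ≡ 9713⁻¹·28020 ≡ 19709·28020 ≡ 7546 (mod 43174).

7546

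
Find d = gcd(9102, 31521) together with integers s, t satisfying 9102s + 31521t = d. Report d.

3

Repeated division:
31521 = 3·9102 + 4215
9102 = 2·4215 + 672
4215 = 6·672 + 183
672 = 3·183 + 123
183 = 1·123 + 60
123 = 2·60 + 3
60 = 20·3 + 0
gcd(9102, 31521) = 3.
Express as a combination:
3 = 123 − 2·60
3 = −2·183 + 3·123
3 = 3·672 − 11·183
3 = −11·4215 + 69·672
3 = 69·9102 − 149·4215
3 = −149·31521 + 516·9102
So 3 = (-149)·31521 + (516)·9102.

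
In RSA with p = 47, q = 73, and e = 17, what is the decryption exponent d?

φ(n) = (p−1)(q−1) = 46·72 = 3312.
Need d with 17·d ≡ 1 (mod 3312). Apply the extended Euclidean algorithm:
3312 = 194*17 + 14
17 = 1*14 + 3
14 = 4*3 + 2
3 = 1*2 + 1
2 = 2*1 + 0
Back-substitute:
1 = 3 − 2
1 = −14 + 5·3
1 = 5·17 − 6·14
1 = −6·3312 + 1169·17
So 17·1169 ≡ 1 (mod 3312), hence d = 1169.

1169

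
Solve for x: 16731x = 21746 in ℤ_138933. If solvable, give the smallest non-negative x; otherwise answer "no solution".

no solution

gcd(16731, 138933):
138933 = 8·16731 + 5085
16731 = 3·5085 + 1476
5085 = 3·1476 + 657
1476 = 2·657 + 162
657 = 4·162 + 9
162 = 18·9 + 0
gcd = 9, but 9 ∤ 21746, so the congruence has no solution.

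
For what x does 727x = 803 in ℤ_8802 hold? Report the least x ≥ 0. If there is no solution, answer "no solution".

3149

First find gcd(727, 8802):
8802 = 12*727 + 78
727 = 9*78 + 25
78 = 3*25 + 3
25 = 8*3 + 1
3 = 3*1 + 0
gcd = 1, so a unique solution mod 8802 exists.
Back-substitute for the Bézout coefficients:
1 = 25 − 8·3
1 = −8·78 + 25·25
1 = 25·727 − 233·78
1 = −233·8802 + 2821·727
So 727·(2821) ≡ 1 (mod 8802), giving 727⁻¹ ≡ 2821.
x ≡ 727⁻¹·803 ≡ 2821·803 ≡ 3149 (mod 8802).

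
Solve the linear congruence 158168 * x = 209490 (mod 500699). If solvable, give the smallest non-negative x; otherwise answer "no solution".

First find gcd(158168, 500699):
500699 = 3*158168 + 26195
158168 = 6*26195 + 998
26195 = 26*998 + 247
998 = 4*247 + 10
247 = 24*10 + 7
10 = 1*7 + 3
7 = 2*3 + 1
3 = 3*1 + 0
gcd = 1, so a unique solution mod 500699 exists.
Back-substitute for the Bézout coefficients:
1 = 7 − 2·3
1 = −2·10 + 3·7
1 = 3·247 − 74·10
1 = −74·998 + 299·247
1 = 299·26195 − 7848·998
1 = −7848·158168 + 47387·26195
1 = 47387·500699 − 150009·158168
So 158168·(-150009) ≡ 1 (mod 500699), giving 158168⁻¹ ≡ 350690.
x ≡ 158168⁻¹·209490 ≡ 350690·209490 ≡ 486626 (mod 500699).

486626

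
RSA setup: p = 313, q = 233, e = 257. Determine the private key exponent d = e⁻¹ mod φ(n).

5633

φ(n) = (p−1)(q−1) = 312·232 = 72384.
Need d with 257·d ≡ 1 (mod 72384). Apply the extended Euclidean algorithm:
72384 = 281×257 + 167
257 = 1×167 + 90
167 = 1×90 + 77
90 = 1×77 + 13
77 = 5×13 + 12
13 = 1×12 + 1
12 = 12×1 + 0
Back-substitute:
1 = 13 − 12
1 = −77 + 6·13
1 = 6·90 − 7·77
1 = −7·167 + 13·90
1 = 13·257 − 20·167
1 = −20·72384 + 5633·257
So 257·5633 ≡ 1 (mod 72384), hence d = 5633.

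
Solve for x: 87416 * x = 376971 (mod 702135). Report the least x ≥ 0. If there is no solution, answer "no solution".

45201

First find gcd(87416, 702135):
702135 = 8×87416 + 2807
87416 = 31×2807 + 399
2807 = 7×399 + 14
399 = 28×14 + 7
14 = 2×7 + 0
gcd = 7 and 7 | 376971, so solutions exist. Divide through by 7: 12488x ≡ 53853 (mod 100305).
Now find 12488⁻¹ mod 100305:
100305 = 8*12488 + 401
12488 = 31*401 + 57
401 = 7*57 + 2
57 = 28*2 + 1
2 = 2*1 + 0
Back-substitute:
1 = 57 − 28·2
1 = −28·401 + 197·57
1 = 197·12488 − 6135·401
1 = −6135·100305 + 49277·12488
So 12488⁻¹ ≡ 49277 (mod 100305).
Then x ≡ 49277·53853 ≡ 45201 (mod 100305); the smallest non-negative solution is x = 45201.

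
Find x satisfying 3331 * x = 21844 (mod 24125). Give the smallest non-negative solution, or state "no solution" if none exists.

5424

First find gcd(3331, 24125):
24125 = 7*3331 + 808
3331 = 4*808 + 99
808 = 8*99 + 16
99 = 6*16 + 3
16 = 5*3 + 1
3 = 3*1 + 0
gcd = 1, so a unique solution mod 24125 exists.
Back-substitute for the Bézout coefficients:
1 = 16 − 5·3
1 = −5·99 + 31·16
1 = 31·808 − 253·99
1 = −253·3331 + 1043·808
1 = 1043·24125 − 7554·3331
So 3331·(-7554) ≡ 1 (mod 24125), giving 3331⁻¹ ≡ 16571.
x ≡ 3331⁻¹·21844 ≡ 16571·21844 ≡ 5424 (mod 24125).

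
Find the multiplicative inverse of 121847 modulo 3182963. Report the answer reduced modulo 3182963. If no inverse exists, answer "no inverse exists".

3086884

Extended Euclidean algorithm:
3182963 = 26×121847 + 14941
121847 = 8×14941 + 2319
14941 = 6×2319 + 1027
2319 = 2×1027 + 265
1027 = 3×265 + 232
265 = 1×232 + 33
232 = 7×33 + 1
33 = 33×1 + 0
The gcd is 1. Working backward:
1 = 232 − 7·33
1 = −7·265 + 8·232
1 = 8·1027 − 31·265
1 = −31·2319 + 70·1027
1 = 70·14941 − 451·2319
1 = −451·121847 + 3678·14941
1 = 3678·3182963 − 96079·121847
Thus 121847·(-96079) ≡ 1 (mod 3182963); reducing, -96079 mod 3182963 = 3086884.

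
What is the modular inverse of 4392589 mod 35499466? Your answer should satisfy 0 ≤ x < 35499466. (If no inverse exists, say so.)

5624537

gcd(35499466, 4392589) by repeated division:
35499466 = 8×4392589 + 358754
4392589 = 12×358754 + 87541
358754 = 4×87541 + 8590
87541 = 10×8590 + 1641
8590 = 5×1641 + 385
1641 = 4×385 + 101
385 = 3×101 + 82
101 = 1×82 + 19
82 = 4×19 + 6
19 = 3×6 + 1
6 = 6×1 + 0
Since gcd(4392589, 35499466) = 1, back-substitute to write 1 as a combination:
1 = 19 − 3·6
1 = −3·82 + 13·19
1 = 13·101 − 16·82
1 = −16·385 + 61·101
1 = 61·1641 − 260·385
1 = −260·8590 + 1361·1641
1 = 1361·87541 − 13870·8590
1 = −13870·358754 + 56841·87541
1 = 56841·4392589 − 695962·358754
1 = −695962·35499466 + 5624537·4392589
So 4392589·5624537 ≡ 1 (mod 35499466).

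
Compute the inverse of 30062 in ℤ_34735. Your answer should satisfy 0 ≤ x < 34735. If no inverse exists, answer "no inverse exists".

Apply the Euclidean algorithm to 34735 and 30062:
34735 = 1*30062 + 4673
30062 = 6*4673 + 2024
4673 = 2*2024 + 625
2024 = 3*625 + 149
625 = 4*149 + 29
149 = 5*29 + 4
29 = 7*4 + 1
4 = 4*1 + 0
gcd = 1, so the inverse exists. Back-substitute:
1 = 29 − 7·4
1 = −7·149 + 36·29
1 = 36·625 − 151·149
1 = −151·2024 + 489·625
1 = 489·4673 − 1129·2024
1 = −1129·30062 + 7263·4673
1 = 7263·34735 − 8392·30062
So 30062·(-8392) ≡ 1 (mod 34735), and -8392 ≡ 26343 (mod 34735).

26343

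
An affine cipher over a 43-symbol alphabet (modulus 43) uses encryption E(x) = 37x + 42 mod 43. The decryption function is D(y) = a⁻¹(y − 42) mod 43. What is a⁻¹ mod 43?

Run Euclid on (43, 37):
43 = 1·37 + 6
37 = 6·6 + 1
6 = 6·1 + 0
gcd = 1, so the inverse exists. Back-substitute:
1 = 37 − 6·6
1 = −6·43 + 7·37
So 37·7 ≡ 1 (mod 43).

7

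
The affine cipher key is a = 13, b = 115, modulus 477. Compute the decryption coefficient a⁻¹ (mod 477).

Extended Euclidean algorithm:
477 = 36×13 + 9
13 = 1×9 + 4
9 = 2×4 + 1
4 = 4×1 + 0
Since gcd(13, 477) = 1, back-substitute to write 1 as a combination:
1 = 9 − 2·4
1 = −2·13 + 3·9
1 = 3·477 − 110·13
Hence 13⁻¹ ≡ -110 ≡ 367 (mod 477).

367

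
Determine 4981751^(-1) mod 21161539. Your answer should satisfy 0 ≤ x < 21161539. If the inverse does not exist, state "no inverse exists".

gcd(21161539, 4981751) by repeated division:
21161539 = 4*4981751 + 1234535
4981751 = 4*1234535 + 43611
1234535 = 28*43611 + 13427
43611 = 3*13427 + 3330
13427 = 4*3330 + 107
3330 = 31*107 + 13
107 = 8*13 + 3
13 = 4*3 + 1
3 = 3*1 + 0
gcd = 1, so the inverse exists. Back-substitute:
1 = 13 − 4·3
1 = −4·107 + 33·13
1 = 33·3330 − 1027·107
1 = −1027·13427 + 4141·3330
1 = 4141·43611 − 13450·13427
1 = −13450·1234535 + 380741·43611
1 = 380741·4981751 − 1536414·1234535
1 = −1536414·21161539 + 6526397·4981751
So 4981751·6526397 ≡ 1 (mod 21161539).

6526397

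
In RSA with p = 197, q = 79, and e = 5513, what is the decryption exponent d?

4265

φ(n) = (p−1)(q−1) = 196·78 = 15288.
Need d with 5513·d ≡ 1 (mod 15288). Apply the extended Euclidean algorithm:
15288 = 2*5513 + 4262
5513 = 1*4262 + 1251
4262 = 3*1251 + 509
1251 = 2*509 + 233
509 = 2*233 + 43
233 = 5*43 + 18
43 = 2*18 + 7
18 = 2*7 + 4
7 = 1*4 + 3
4 = 1*3 + 1
3 = 3*1 + 0
Back-substitute:
1 = 4 − 3
1 = −7 + 2·4
1 = 2·18 − 5·7
1 = −5·43 + 12·18
1 = 12·233 − 65·43
1 = −65·509 + 142·233
1 = 142·1251 − 349·509
1 = −349·4262 + 1189·1251
1 = 1189·5513 − 1538·4262
1 = −1538·15288 + 4265·5513
So 5513·4265 ≡ 1 (mod 15288), hence d = 4265.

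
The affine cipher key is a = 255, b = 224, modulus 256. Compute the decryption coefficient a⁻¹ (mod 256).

Apply the Euclidean algorithm to 256 and 255:
256 = 1×255 + 1
255 = 255×1 + 0
Since gcd(255, 256) = 1, back-substitute to write 1 as a combination:
1 = 256 − 255
So 255·(-1) ≡ 1 (mod 256), and -1 ≡ 255 (mod 256).

255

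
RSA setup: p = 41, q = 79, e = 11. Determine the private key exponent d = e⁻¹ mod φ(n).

851

φ(n) = (p−1)(q−1) = 40·78 = 3120.
Need d with 11·d ≡ 1 (mod 3120). Apply the extended Euclidean algorithm:
3120 = 283·11 + 7
11 = 1·7 + 4
7 = 1·4 + 3
4 = 1·3 + 1
3 = 3·1 + 0
Back-substitute:
1 = 4 − 3
1 = −7 + 2·4
1 = 2·11 − 3·7
1 = −3·3120 + 851·11
So 11·851 ≡ 1 (mod 3120), hence d = 851.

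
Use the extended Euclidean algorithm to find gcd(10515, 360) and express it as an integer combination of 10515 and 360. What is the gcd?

15

Euclidean algorithm:
10515 = 29·360 + 75
360 = 4·75 + 60
75 = 1·60 + 15
60 = 4·15 + 0
gcd(10515, 360) = 15.
Working backward:
15 = 75 − 60
15 = −360 + 5·75
15 = 5·10515 − 146·360
So 15 = (5)·10515 + (-146)·360.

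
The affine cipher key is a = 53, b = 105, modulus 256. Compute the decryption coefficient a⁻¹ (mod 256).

gcd(256, 53) by repeated division:
256 = 4·53 + 44
53 = 1·44 + 9
44 = 4·9 + 8
9 = 1·8 + 1
8 = 8·1 + 0
The gcd is 1. Working backward:
1 = 9 − 8
1 = −44 + 5·9
1 = 5·53 − 6·44
1 = −6·256 + 29·53
So 53·29 ≡ 1 (mod 256).

29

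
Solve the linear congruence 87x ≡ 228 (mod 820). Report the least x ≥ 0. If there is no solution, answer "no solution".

First find gcd(87, 820):
820 = 9·87 + 37
87 = 2·37 + 13
37 = 2·13 + 11
13 = 1·11 + 2
11 = 5·2 + 1
2 = 2·1 + 0
gcd = 1, so a unique solution mod 820 exists.
Back-substitute for the Bézout coefficients:
1 = 11 − 5·2
1 = −5·13 + 6·11
1 = 6·37 − 17·13
1 = −17·87 + 40·37
1 = 40·820 − 377·87
So 87·(-377) ≡ 1 (mod 820), giving 87⁻¹ ≡ 443.
x ≡ 87⁻¹·228 ≡ 443·228 ≡ 144 (mod 820).

144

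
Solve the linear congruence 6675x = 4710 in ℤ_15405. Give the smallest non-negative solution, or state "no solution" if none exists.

First find gcd(6675, 15405):
15405 = 2×6675 + 2055
6675 = 3×2055 + 510
2055 = 4×510 + 15
510 = 34×15 + 0
gcd = 15 and 15 | 4710, so solutions exist. Divide through by 15: 445x ≡ 314 (mod 1027).
Now find 445⁻¹ mod 1027:
1027 = 2·445 + 137
445 = 3·137 + 34
137 = 4·34 + 1
34 = 34·1 + 0
Back-substitute:
1 = 137 − 4·34
1 = −4·445 + 13·137
1 = 13·1027 − 30·445
So 445·(-30) ≡ 1 (mod 1027), i.e. 445⁻¹ ≡ 997.
Then x ≡ 997·314 ≡ 850 (mod 1027); the smallest non-negative solution is x = 850.

850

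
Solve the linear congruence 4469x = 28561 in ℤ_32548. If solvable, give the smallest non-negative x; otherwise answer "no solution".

First find gcd(4469, 32548):
32548 = 7·4469 + 1265
4469 = 3·1265 + 674
1265 = 1·674 + 591
674 = 1·591 + 83
591 = 7·83 + 10
83 = 8·10 + 3
10 = 3·3 + 1
3 = 3·1 + 0
gcd = 1, so a unique solution mod 32548 exists.
Back-substitute for the Bézout coefficients:
1 = 10 − 3·3
1 = −3·83 + 25·10
1 = 25·591 − 178·83
1 = −178·674 + 203·591
1 = 203·1265 − 381·674
1 = −381·4469 + 1346·1265
1 = 1346·32548 − 9803·4469
So 4469·(-9803) ≡ 1 (mod 32548), giving 4469⁻¹ ≡ 22745.
x ≡ 4469⁻¹·28561 ≡ 22745·28561 ≡ 26961 (mod 32548).

26961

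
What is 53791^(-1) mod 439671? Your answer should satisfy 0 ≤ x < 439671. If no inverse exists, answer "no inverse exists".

314965

Apply the Euclidean algorithm to 439671 and 53791:
439671 = 8×53791 + 9343
53791 = 5×9343 + 7076
9343 = 1×7076 + 2267
7076 = 3×2267 + 275
2267 = 8×275 + 67
275 = 4×67 + 7
67 = 9×7 + 4
7 = 1×4 + 3
4 = 1×3 + 1
3 = 3×1 + 0
The gcd is 1. Working backward:
1 = 4 − 3
1 = −7 + 2·4
1 = 2·67 − 19·7
1 = −19·275 + 78·67
1 = 78·2267 − 643·275
1 = −643·7076 + 2007·2267
1 = 2007·9343 − 2650·7076
1 = −2650·53791 + 15257·9343
1 = 15257·439671 − 124706·53791
Hence 53791⁻¹ ≡ -124706 ≡ 314965 (mod 439671).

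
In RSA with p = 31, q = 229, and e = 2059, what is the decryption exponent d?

5179

φ(n) = (p−1)(q−1) = 30·228 = 6840.
Need d with 2059·d ≡ 1 (mod 6840). Apply the extended Euclidean algorithm:
6840 = 3·2059 + 663
2059 = 3·663 + 70
663 = 9·70 + 33
70 = 2·33 + 4
33 = 8·4 + 1
4 = 4·1 + 0
Back-substitute:
1 = 33 − 8·4
1 = −8·70 + 17·33
1 = 17·663 − 161·70
1 = −161·2059 + 500·663
1 = 500·6840 − 1661·2059
So 2059·(-1661) ≡ 1 (mod 6840), hence d ≡ -1661 ≡ 5179 (mod 6840).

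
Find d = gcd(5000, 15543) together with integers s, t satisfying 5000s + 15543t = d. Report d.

Repeated division:
15543 = 3*5000 + 543
5000 = 9*543 + 113
543 = 4*113 + 91
113 = 1*91 + 22
91 = 4*22 + 3
22 = 7*3 + 1
3 = 3*1 + 0
gcd(5000, 15543) = 1.
Back-substituting:
1 = 22 − 7·3
1 = −7·91 + 29·22
1 = 29·113 − 36·91
1 = −36·543 + 173·113
1 = 173·5000 − 1593·543
1 = −1593·15543 + 4952·5000
So 1 = (-1593)·15543 + (4952)·5000.

1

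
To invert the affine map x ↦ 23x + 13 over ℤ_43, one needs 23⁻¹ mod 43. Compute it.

Extended Euclidean algorithm:
43 = 1×23 + 20
23 = 1×20 + 3
20 = 6×3 + 2
3 = 1×2 + 1
2 = 2×1 + 0
The gcd is 1. Working backward:
1 = 3 − 2
1 = −20 + 7·3
1 = 7·23 − 8·20
1 = −8·43 + 15·23
So 23·15 ≡ 1 (mod 43).

15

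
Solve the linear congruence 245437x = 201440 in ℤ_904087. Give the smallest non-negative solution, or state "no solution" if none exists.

47589

First find gcd(245437, 904087):
904087 = 3·245437 + 167776
245437 = 1·167776 + 77661
167776 = 2·77661 + 12454
77661 = 6·12454 + 2937
12454 = 4·2937 + 706
2937 = 4·706 + 113
706 = 6·113 + 28
113 = 4·28 + 1
28 = 28·1 + 0
gcd = 1, so a unique solution mod 904087 exists.
Back-substitute for the Bézout coefficients:
1 = 113 − 4·28
1 = −4·706 + 25·113
1 = 25·2937 − 104·706
1 = −104·12454 + 441·2937
1 = 441·77661 − 2750·12454
1 = −2750·167776 + 5941·77661
1 = 5941·245437 − 8691·167776
1 = −8691·904087 + 32014·245437
So 245437·(32014) ≡ 1 (mod 904087), giving 245437⁻¹ ≡ 32014.
x ≡ 245437⁻¹·201440 ≡ 32014·201440 ≡ 47589 (mod 904087).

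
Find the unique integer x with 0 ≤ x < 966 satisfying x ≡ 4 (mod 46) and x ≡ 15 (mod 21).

Write x = 4 + 46·k. Then 46·k ≡ 15 − 4 ≡ 11 (mod 21).
Need 46⁻¹ mod 21. Extended Euclid on (21, 4):
21 = 5×4 + 1
4 = 4×1 + 0
Back-substitute:
1 = 21 − 5·4
46⁻¹ ≡ 16 (mod 21), so k ≡ 16·11 ≡ 8 (mod 21).
x = 4 + 46·8 = 372.

372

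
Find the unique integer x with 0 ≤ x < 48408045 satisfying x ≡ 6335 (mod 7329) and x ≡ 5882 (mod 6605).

16115477

Write x = 6335 + 7329·k. Then 7329·k ≡ 5882 − 6335 ≡ 6152 (mod 6605).
Need 7329⁻¹ mod 6605. Extended Euclid on (6605, 724):
6605 = 9×724 + 89
724 = 8×89 + 12
89 = 7×12 + 5
12 = 2×5 + 2
5 = 2×2 + 1
2 = 2×1 + 0
Back-substitute:
1 = 5 − 2·2
1 = −2·12 + 5·5
1 = 5·89 − 37·12
1 = −37·724 + 301·89
1 = 301·6605 − 2746·724
7329⁻¹ ≡ 3859 (mod 6605), so k ≡ 3859·6152 ≡ 2198 (mod 6605).
x = 6335 + 7329·2198 = 16115477.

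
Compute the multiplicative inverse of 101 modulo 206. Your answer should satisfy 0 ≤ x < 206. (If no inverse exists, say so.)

51

Apply the Euclidean algorithm to 206 and 101:
206 = 2*101 + 4
101 = 25*4 + 1
4 = 4*1 + 0
gcd = 1, so the inverse exists. Back-substitute:
1 = 101 − 25·4
1 = −25·206 + 51·101
So 101·51 ≡ 1 (mod 206).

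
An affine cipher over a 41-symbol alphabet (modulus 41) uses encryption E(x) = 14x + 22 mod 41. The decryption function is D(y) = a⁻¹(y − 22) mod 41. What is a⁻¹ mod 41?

3

Extended Euclidean algorithm:
41 = 2*14 + 13
14 = 1*13 + 1
13 = 13*1 + 0
gcd = 1, so the inverse exists. Back-substitute:
1 = 14 − 13
1 = −41 + 3·14
So 14·3 ≡ 1 (mod 41).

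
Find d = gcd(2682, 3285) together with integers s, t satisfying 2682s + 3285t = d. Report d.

9

Apply Euclid's algorithm to 3285 and 2682:
3285 = 1*2682 + 603
2682 = 4*603 + 270
603 = 2*270 + 63
270 = 4*63 + 18
63 = 3*18 + 9
18 = 2*9 + 0
gcd(2682, 3285) = 9.
Express as a combination:
9 = 63 − 3·18
9 = −3·270 + 13·63
9 = 13·603 − 29·270
9 = −29·2682 + 129·603
9 = 129·3285 − 158·2682
So 9 = (129)·3285 + (-158)·2682.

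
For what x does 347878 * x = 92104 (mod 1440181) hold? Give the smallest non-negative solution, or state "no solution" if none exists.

45208

First find gcd(347878, 1440181):
1440181 = 4·347878 + 48669
347878 = 7·48669 + 7195
48669 = 6·7195 + 5499
7195 = 1·5499 + 1696
5499 = 3·1696 + 411
1696 = 4·411 + 52
411 = 7·52 + 47
52 = 1·47 + 5
47 = 9·5 + 2
5 = 2·2 + 1
2 = 2·1 + 0
gcd = 1, so a unique solution mod 1440181 exists.
Back-substitute for the Bézout coefficients:
1 = 5 − 2·2
1 = −2·47 + 19·5
1 = 19·52 − 21·47
1 = −21·411 + 166·52
1 = 166·1696 − 685·411
1 = −685·5499 + 2221·1696
1 = 2221·7195 − 2906·5499
1 = −2906·48669 + 19657·7195
1 = 19657·347878 − 140505·48669
1 = −140505·1440181 + 581677·347878
So 347878·(581677) ≡ 1 (mod 1440181), giving 347878⁻¹ ≡ 581677.
x ≡ 347878⁻¹·92104 ≡ 581677·92104 ≡ 45208 (mod 1440181).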